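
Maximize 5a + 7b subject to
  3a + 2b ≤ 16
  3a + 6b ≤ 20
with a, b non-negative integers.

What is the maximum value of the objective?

27

(a,b)=(4,1) is feasible, giving 27.
(a,b)=(5,0) is feasible, giving 25.
(a,b)=(3,1) is feasible, giving 22.
Maximum is 27 at (a,b)=(4,1).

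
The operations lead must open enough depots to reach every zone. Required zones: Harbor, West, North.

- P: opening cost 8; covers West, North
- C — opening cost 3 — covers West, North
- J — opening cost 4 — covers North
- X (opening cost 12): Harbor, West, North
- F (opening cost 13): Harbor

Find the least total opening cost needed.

The greedy cost-per-new-zone heuristic would pick C and X for 15, but a cheaper cover exists.
X alone covers Harbor, West, North — every zone.
Total opening cost: 12.
No cover costs less than 12.

12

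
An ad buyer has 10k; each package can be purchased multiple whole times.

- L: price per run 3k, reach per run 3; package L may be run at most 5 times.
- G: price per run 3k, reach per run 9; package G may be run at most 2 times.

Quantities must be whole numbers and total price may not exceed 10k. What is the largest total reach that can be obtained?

2×G: price 6 ≤ 10, reach 2·9 = 18.
1×L and 2×G: price 9 ≤ 10, reach 1·3 + 2·9 = 21.
Best is 21.

21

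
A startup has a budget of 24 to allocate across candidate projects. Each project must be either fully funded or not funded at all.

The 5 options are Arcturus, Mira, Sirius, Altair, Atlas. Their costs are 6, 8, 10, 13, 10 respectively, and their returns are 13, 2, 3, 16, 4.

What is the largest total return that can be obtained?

29

Allowing fractional choices, the relaxed optimum would be about 31.0, but projects are indivisible.
Sirius + Altair: cost 10 + 13 = 23 ≤ 24, return 3 + 16 = 19.
Altair + Atlas: cost 13 + 10 = 23 ≤ 24, return 16 + 4 = 20.
Arcturus + Altair: cost 6 + 13 = 19 ≤ 24, return 13 + 16 = 29.
Best is Arcturus and Altair with total return 29.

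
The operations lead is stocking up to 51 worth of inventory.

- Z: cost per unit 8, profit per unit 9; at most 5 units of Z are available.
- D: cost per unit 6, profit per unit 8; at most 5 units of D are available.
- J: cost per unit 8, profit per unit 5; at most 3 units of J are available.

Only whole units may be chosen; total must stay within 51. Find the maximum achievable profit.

This is a bounded integer knapsack.
3×Z and 4×D: cost 48 ≤ 51, profit 3·9 + 4·8 = 59.
4×Z and 3×D: cost 50 ≤ 51, profit 4·9 + 3·8 = 60.
Best is 60.

60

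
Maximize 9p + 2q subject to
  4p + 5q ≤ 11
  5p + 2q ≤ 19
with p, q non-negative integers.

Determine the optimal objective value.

(p,q)=(2,0): 4·2+5·0=8≤11, 5·2+2·0=10≤19, objective 18.
(p,q)=(1,1): 4·1+5·1=9≤11, 5·1+2·1=7≤19, objective 11.
Maximum is 18 at (p,q)=(2,0).

18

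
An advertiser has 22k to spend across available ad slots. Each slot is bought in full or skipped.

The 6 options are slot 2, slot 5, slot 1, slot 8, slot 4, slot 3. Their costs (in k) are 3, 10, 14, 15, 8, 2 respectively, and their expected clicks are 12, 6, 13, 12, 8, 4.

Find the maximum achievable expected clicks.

29

Allowing fractional choices, the relaxed optimum would be about 32.4, but ad slots are indivisible.
slot 2 + slot 5 + slot 4: cost 3 + 10 + 8 = 21 ≤ 22, expected clicks 12 + 6 + 8 = 26.
slot 2 + slot 8 + slot 3: cost 3 + 15 + 2 = 20 ≤ 22, expected clicks 12 + 12 + 4 = 28.
slot 2 + slot 1 + slot 3: cost 3 + 14 + 2 = 19 ≤ 22, expected clicks 12 + 13 + 4 = 29.
Best is slot 2, slot 1, and slot 3 with total expected clicks 29.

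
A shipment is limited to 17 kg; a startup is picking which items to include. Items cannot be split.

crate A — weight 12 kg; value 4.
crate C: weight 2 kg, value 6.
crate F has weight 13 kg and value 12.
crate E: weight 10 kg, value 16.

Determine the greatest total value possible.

Allowing fractional choices, the relaxed optimum would be about 26.6, but items are indivisible.
crate C + crate E: weight 2 + 10 = 12 ≤ 17, value 6 + 16 = 22.
crate C + crate F: weight 2 + 13 = 15 ≤ 17, value 6 + 12 = 18.
Best is crate C and crate E with total value 22.

22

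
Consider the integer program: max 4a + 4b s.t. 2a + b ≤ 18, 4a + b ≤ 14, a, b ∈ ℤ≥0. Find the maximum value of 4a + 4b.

56

(a,b)=(0,14): 2·0+1·14=14≤18, 4·0+1·14=14≤14, objective 56.
(a,b)=(0,13): 2·0+1·13=13≤18, 4·0+1·13=13≤14, objective 52.
No feasible integer point exceeds 56.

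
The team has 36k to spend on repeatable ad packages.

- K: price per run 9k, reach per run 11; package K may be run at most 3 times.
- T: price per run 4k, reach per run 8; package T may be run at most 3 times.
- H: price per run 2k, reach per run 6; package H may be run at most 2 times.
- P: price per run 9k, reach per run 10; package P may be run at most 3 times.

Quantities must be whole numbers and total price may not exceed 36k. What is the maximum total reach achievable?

58

H has the best ratio (6/2); taking only H gives at most 2×6 = 12 (stopped by the supply cap of 2).
Mixing does better — 2×K, 3×T, and 2×H: price 34 ≤ 36, reach 2·11 + 3·8 + 2·6 = 58.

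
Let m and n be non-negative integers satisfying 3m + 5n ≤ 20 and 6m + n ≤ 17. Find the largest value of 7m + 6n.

(m,n)=(2,2) is feasible, giving 26.
(m,n)=(1,3) is feasible, giving 25.
(m,n)=(2,1) is feasible, giving 20.
The best lattice point is (2,2), giving 26.

26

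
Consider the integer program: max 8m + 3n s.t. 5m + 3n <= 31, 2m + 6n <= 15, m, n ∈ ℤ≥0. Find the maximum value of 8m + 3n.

48

Relaxing integrality, the LP optimum is 49.60 at (m,n) = (6.2, 0), which is not an integer point.
(m,n)=(6,0): 5·6+3·0=30≤31, 2·6+6·0=12≤15, objective 48.
(m,n)=(5,0): 5·5+3·0=25≤31, 2·5+6·0=10≤15, objective 40.
Maximum is 48 at (m,n)=(6,0).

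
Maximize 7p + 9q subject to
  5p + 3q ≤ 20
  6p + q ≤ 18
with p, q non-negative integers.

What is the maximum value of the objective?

54

The continuous relaxation peaks at (0, 6.67) with value 60.00; rounding to a feasible lattice point costs some objective.
(p,q)=(0,6): 5·0+3·6=18≤20, 6·0+1·6=6≤18, objective 54.
(p,q)=(1,5): 5·1+3·5=20≤20, 6·1+1·5=11≤18, objective 52.
No feasible integer point exceeds 54.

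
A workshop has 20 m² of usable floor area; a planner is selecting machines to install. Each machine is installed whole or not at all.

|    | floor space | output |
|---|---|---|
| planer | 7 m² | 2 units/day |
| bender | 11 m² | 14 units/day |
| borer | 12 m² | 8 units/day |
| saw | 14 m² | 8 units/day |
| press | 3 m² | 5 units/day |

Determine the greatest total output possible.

19

planer + bender: floor space 7 + 11 = 18 ≤ 20, output 2 + 14 = 16.
bender + press: floor space 11 + 3 = 14 ≤ 20, output 14 + 5 = 19.
Best is bender and press with total output 19.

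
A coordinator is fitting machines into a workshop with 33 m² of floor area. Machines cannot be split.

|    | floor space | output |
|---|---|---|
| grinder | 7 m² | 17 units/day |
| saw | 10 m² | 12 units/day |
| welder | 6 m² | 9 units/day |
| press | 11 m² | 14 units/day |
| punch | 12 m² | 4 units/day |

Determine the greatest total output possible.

43

Allowing fractional choices, the relaxed optimum would be about 50.8, but machines are indivisible.
grinder + saw + press: floor space 7 + 10 + 11 = 28 ≤ 33, output 17 + 12 + 14 = 43.
grinder + saw + welder: floor space 7 + 10 + 6 = 23 ≤ 33, output 17 + 12 + 9 = 38.
grinder + welder + press: floor space 7 + 6 + 11 = 24 ≤ 33, output 17 + 9 + 14 = 40.
Best is grinder, saw, and press with total output 43.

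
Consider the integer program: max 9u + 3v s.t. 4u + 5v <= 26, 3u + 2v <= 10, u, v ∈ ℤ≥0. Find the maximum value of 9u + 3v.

27

(u,v)=(3,0): 4·3+5·0=12≤26, 3·3+2·0=9≤10, objective 27.
(u,v)=(2,1): 4·2+5·1=13≤26, 3·2+2·1=8≤10, objective 21.
(u,v)=(2,0): 4·2+5·0=8≤26, 3·2+2·0=6≤10, objective 18.
Maximum is 27 at (u,v)=(3,0).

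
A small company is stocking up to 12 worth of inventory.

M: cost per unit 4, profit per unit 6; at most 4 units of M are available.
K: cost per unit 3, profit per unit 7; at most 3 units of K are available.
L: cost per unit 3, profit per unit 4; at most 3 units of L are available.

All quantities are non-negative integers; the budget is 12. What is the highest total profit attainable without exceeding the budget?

25

This is a bounded integer knapsack.
Take 3×K and 1×L: cost 12 ≤ 12, profit 3·7 + 1·4 = 25.
K has the best ratio (7/3) and is taken to its limit of 3; remaining capacity is filled optimally with the others.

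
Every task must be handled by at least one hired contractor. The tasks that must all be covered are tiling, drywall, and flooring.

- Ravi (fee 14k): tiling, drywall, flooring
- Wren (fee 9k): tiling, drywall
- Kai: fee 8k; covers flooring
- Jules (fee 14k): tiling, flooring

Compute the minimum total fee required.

This is an integer covering problem.
Ravi alone covers tiling, drywall, flooring — every task.
Total fee: 14.

14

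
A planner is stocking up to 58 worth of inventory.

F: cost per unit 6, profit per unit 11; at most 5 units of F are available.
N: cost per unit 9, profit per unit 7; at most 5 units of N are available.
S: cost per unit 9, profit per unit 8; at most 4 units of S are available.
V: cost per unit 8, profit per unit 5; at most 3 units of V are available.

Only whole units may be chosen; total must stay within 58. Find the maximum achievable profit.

This is a bounded integer knapsack.
F has the best ratio (11/6); taking only F gives at most 5×11 = 55 (stopped by the supply cap of 5).
Mixing does better — 5×F and 3×S: cost 57 ≤ 58, profit 5·11 + 3·8 = 79.

79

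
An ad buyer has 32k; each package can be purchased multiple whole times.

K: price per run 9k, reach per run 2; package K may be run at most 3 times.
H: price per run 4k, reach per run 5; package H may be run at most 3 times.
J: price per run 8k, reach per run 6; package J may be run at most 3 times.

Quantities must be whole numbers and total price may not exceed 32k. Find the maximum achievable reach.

28

This is a bounded integer knapsack.
H has the best ratio (5/4); taking only H gives at most 3×5 = 15 (stopped by the supply cap of 3).
Mixing does better — 2×H and 3×J: price 32 ≤ 32, reach 2·5 + 3·6 = 28.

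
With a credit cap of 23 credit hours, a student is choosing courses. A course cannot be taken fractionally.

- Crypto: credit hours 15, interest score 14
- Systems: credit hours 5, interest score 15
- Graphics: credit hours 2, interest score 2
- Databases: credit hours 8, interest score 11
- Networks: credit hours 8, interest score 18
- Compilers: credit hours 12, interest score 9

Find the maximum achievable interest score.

Systems + Databases + Networks: credit hours 5 + 8 + 8 = 21 ≤ 23, interest score 15 + 11 + 18 = 44.
Systems + Graphics + Databases + Networks: credit hours 5 + 2 + 8 + 8 = 23 ≤ 23, interest score 15 + 2 + 11 + 18 = 46.
Systems + Graphics + Networks: credit hours 5 + 2 + 8 = 15 ≤ 23, interest score 15 + 2 + 18 = 35.
Best is Systems, Graphics, Databases, and Networks with total interest score 46.

46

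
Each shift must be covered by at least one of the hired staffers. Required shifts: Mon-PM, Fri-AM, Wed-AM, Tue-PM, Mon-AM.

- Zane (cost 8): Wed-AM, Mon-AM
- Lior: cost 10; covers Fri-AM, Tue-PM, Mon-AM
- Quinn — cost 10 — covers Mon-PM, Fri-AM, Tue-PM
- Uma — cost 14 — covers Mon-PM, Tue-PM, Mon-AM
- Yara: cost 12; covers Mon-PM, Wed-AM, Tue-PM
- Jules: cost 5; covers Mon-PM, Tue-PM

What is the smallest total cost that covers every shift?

18

This is a weighted set-cover instance.
The greedy cost-per-new-shift heuristic would pick Jules, Zane, and Lior for 23, but a cheaper cover exists.
Choose Zane and Quinn: together they cover Mon-PM, Fri-AM, Wed-AM, Tue-PM, Mon-AM — every shift.
Total cost: 8 + 10 = 18.
No cover costs less than 18.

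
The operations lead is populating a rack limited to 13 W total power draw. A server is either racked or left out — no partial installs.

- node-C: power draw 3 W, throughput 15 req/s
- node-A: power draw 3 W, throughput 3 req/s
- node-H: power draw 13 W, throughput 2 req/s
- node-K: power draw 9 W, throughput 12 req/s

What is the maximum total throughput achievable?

27

Allowing fractional choices, the relaxed optimum would be about 28.0, but servers are indivisible.
node-C + node-A: power draw 3 + 3 = 6 ≤ 13, throughput 15 + 3 = 18.
node-C: power draw 3 ≤ 13, throughput 15.
node-C + node-K: power draw 3 + 9 = 12 ≤ 13, throughput 15 + 12 = 27.
Best is node-C and node-K with total throughput 27.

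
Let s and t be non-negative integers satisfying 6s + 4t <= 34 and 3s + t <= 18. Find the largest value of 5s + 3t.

28

Relaxing integrality, the LP optimum is 28.33 at (s,t) = (5.67, 0), which is not an integer point.
(s,t)=(5,1): 6·5+4·1=34≤34, 3·5+1·1=16≤18, objective 28.
(s,t)=(4,2): 6·4+4·2=32≤34, 3·4+1·2=14≤18, objective 26.
(s,t)=(5,0): 6·5+4·0=30≤34, 3·5+1·0=15≤18, objective 25.
No feasible integer point exceeds 28.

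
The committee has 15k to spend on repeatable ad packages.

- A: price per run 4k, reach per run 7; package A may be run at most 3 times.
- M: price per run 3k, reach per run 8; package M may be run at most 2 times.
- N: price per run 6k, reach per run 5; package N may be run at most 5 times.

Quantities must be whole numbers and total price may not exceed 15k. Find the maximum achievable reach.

30

Take 2×A and 2×M: price 14 ≤ 15, reach 2·7 + 2·8 = 30.
M has the best ratio (8/3) and is taken to its limit of 2; remaining capacity is filled optimally with the others.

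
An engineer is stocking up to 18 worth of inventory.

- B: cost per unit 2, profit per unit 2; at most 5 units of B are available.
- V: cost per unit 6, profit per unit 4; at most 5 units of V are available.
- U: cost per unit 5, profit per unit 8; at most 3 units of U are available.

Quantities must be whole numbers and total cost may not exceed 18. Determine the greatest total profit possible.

26

U has the best ratio (8/5); taking only U gives at most 3×8 = 24 (stopped by the cost limit).
Mixing does better — 1×B and 3×U: cost 17 ≤ 18, profit 1·2 + 3·8 = 26.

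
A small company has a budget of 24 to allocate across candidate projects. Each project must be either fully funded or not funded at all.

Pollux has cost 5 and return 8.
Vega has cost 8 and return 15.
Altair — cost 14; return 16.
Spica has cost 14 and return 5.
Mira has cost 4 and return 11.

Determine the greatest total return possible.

35

Pollux + Altair + Mira: cost 5 + 14 + 4 = 23 ≤ 24, return 8 + 16 + 11 = 35.
Pollux + Vega + Mira: cost 5 + 8 + 4 = 17 ≤ 24, return 8 + 15 + 11 = 34.
Best is Pollux, Altair, and Mira with total return 35.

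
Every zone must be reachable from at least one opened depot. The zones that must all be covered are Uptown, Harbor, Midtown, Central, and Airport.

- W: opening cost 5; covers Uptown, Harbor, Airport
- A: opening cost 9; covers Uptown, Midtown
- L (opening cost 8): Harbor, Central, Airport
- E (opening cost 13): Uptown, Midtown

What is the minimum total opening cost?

17

The greedy cost-per-new-zone heuristic would pick W, L, and A for 22, but a cheaper cover exists.
Choose A and L: together they cover Uptown, Harbor, Midtown, Central, Airport — every zone.
Total opening cost: 9 + 8 = 17.
No cover costs less than 17.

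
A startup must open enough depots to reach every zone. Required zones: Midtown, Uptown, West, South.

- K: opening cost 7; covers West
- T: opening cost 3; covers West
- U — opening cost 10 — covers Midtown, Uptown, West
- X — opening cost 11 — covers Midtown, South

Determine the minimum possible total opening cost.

The greedy cost-per-new-zone heuristic would pick T, U, and X for 24, but a cheaper cover exists.
Choose U and X: together they cover Midtown, Uptown, West, South — every zone.
Total opening cost: 10 + 11 = 21.
No cover costs less than 21.

21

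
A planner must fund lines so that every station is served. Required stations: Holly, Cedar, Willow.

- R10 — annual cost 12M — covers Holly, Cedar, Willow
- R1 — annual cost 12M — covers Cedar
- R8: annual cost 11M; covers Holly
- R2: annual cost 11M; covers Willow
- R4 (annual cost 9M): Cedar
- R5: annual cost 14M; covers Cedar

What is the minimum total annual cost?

12

R10 alone covers Holly, Cedar, Willow — every station.
Total annual cost: 12.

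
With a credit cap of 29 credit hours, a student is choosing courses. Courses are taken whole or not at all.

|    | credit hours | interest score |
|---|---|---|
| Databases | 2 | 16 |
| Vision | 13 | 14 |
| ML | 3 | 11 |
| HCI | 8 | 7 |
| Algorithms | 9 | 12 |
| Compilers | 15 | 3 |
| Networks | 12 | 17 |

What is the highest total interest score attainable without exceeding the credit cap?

This is an integer program with binary decision variables.
Databases + Vision + ML + Algorithms: credit hours 2 + 13 + 3 + 9 = 27 ≤ 29, interest score 16 + 14 + 11 + 12 = 53.
Databases + ML + Algorithms + Networks: credit hours 2 + 3 + 9 + 12 = 26 ≤ 29, interest score 16 + 11 + 12 + 17 = 56.
Databases + ML + HCI + Networks: credit hours 2 + 3 + 8 + 12 = 25 ≤ 29, interest score 16 + 11 + 7 + 17 = 51.
Best is Databases, ML, Algorithms, and Networks with total interest score 56.

56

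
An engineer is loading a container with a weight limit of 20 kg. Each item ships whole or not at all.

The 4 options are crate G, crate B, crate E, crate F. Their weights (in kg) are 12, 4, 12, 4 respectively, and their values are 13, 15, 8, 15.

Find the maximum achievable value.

crate B + crate F: weight 4 + 4 = 8 ≤ 20, value 15 + 15 = 30.
crate B + crate E + crate F: weight 4 + 12 + 4 = 20 ≤ 20, value 15 + 8 + 15 = 38.
crate G + crate B + crate F: weight 12 + 4 + 4 = 20 ≤ 20, value 13 + 15 + 15 = 43.
Best is crate G, crate B, and crate F with total value 43.

43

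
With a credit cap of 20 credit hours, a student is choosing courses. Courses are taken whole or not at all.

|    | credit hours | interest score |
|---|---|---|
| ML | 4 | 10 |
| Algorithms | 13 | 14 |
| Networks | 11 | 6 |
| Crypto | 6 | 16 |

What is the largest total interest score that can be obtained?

Take Algorithms and Crypto: credit hours 13 + 6 = 19 ≤ 20, interest score 14 + 16 = 30.
No other feasible combination does better.

30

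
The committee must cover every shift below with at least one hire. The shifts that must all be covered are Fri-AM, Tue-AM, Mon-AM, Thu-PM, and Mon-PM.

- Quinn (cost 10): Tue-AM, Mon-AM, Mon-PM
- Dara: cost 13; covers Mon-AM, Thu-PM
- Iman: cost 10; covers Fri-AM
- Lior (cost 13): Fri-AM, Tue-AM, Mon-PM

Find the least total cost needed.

The greedy cost-per-new-shift heuristic would pick Quinn, Iman, and Dara for 33, but a cheaper cover exists.
Choose Dara and Lior: together they cover Fri-AM, Tue-AM, Mon-AM, Thu-PM, Mon-PM — every shift.
Total cost: 13 + 13 = 26.
No cover costs less than 26.

26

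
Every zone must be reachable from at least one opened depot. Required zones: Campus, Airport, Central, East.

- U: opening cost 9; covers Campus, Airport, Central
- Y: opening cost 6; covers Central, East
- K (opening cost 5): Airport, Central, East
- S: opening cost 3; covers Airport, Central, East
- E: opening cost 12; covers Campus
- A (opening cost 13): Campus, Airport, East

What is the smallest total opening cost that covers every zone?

12

This is a weighted set-cover instance.
Choose U and S: together they cover Campus, Airport, Central, East — every zone.
Total opening cost: 9 + 3 = 12.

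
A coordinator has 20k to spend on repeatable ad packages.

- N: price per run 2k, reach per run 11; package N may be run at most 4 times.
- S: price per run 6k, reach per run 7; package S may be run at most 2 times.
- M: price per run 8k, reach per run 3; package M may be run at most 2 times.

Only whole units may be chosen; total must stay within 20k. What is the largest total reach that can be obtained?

58

Take 4×N and 2×S: price 20 ≤ 20, reach 4·11 + 2·7 = 58.
N has the best ratio (11/2) and is taken to its limit of 4; remaining capacity is filled optimally with the others.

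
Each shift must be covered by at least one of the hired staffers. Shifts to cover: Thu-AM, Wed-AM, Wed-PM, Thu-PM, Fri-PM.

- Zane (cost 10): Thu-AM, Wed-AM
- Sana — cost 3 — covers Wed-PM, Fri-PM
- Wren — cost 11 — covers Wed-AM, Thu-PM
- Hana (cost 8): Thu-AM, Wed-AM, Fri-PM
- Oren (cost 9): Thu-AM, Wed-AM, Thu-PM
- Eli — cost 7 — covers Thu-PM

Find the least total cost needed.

12

Choose Sana and Oren: together they cover Thu-AM, Wed-AM, Wed-PM, Thu-PM, Fri-PM — every shift.
Total cost: 3 + 9 = 12.
No cover costs less than 12.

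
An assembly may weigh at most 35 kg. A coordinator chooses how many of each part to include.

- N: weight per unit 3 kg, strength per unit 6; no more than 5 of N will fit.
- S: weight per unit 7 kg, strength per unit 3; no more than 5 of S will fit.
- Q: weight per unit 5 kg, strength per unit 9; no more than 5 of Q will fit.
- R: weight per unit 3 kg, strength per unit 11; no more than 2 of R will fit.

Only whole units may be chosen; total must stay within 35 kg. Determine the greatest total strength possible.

R has the best ratio (11/3); taking only R gives at most 2×11 = 22 (stopped by the supply cap of 2).
Mixing does better — 3×N, 4×Q, and 2×R: weight 35 ≤ 35, strength 3·6 + 4·9 + 2·11 = 76.

76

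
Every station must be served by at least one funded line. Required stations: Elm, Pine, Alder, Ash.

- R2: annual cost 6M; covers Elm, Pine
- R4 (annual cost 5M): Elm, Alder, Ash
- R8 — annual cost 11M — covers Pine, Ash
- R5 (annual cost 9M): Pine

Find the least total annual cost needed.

11

Choose R2 and R4: together they cover Elm, Pine, Alder, Ash — every station.
Total annual cost: 6 + 5 = 11.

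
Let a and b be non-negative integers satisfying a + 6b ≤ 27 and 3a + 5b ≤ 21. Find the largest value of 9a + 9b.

63

(a,b)=(7,0): 1·7+6·0=7≤27, 3·7+5·0=21≤21, objective 63.
(a,b)=(6,0): 1·6+6·0=6≤27, 3·6+5·0=18≤21, objective 54.
The best lattice point is (7,0), giving 63.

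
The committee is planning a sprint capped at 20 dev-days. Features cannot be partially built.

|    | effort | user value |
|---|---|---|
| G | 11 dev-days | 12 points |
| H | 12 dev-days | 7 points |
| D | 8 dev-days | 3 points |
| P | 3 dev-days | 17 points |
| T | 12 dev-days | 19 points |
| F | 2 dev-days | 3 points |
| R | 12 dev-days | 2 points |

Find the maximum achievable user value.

39

Allowing fractional choices, the relaxed optimum would be about 42.3, but features are indivisible.
P + T: effort 3 + 12 = 15 ≤ 20, user value 17 + 19 = 36.
G + P + F: effort 11 + 3 + 2 = 16 ≤ 20, user value 12 + 17 + 3 = 32.
P + T + F: effort 3 + 12 + 2 = 17 ≤ 20, user value 17 + 19 + 3 = 39.
Best is P, T, and F with total user value 39.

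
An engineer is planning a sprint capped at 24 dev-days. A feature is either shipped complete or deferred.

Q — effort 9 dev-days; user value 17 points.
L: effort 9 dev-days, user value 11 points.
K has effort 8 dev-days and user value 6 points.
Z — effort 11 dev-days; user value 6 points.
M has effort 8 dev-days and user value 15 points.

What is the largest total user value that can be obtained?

Allowing fractional choices, the relaxed optimum would be about 40.6, but features are indivisible.
Q + M: effort 9 + 8 = 17 ≤ 24, user value 17 + 15 = 32.
Q + L: effort 9 + 9 = 18 ≤ 24, user value 17 + 11 = 28.
Best is Q and M with total user value 32.

32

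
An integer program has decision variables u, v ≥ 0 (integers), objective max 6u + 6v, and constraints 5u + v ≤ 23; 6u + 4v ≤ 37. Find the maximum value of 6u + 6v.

54

(u,v)=(0,9): 5·0+1·9=9≤23, 6·0+4·9=36≤37, objective 54.
(u,v)=(0,8): 5·0+1·8=8≤23, 6·0+4·8=32≤37, objective 48.
Maximum is 54 at (u,v)=(0,9).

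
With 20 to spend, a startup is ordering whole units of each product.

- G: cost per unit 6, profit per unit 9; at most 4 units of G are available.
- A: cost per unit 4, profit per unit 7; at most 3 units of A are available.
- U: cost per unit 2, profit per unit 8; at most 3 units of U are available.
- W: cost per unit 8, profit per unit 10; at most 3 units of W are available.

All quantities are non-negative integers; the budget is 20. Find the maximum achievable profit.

47

3×A and 3×U: cost 18 ≤ 20, profit 3·7 + 3·8 = 45.
1×G, 2×A, and 3×U: cost 20 ≤ 20, profit 1·9 + 2·7 + 3·8 = 47.
Best is 47.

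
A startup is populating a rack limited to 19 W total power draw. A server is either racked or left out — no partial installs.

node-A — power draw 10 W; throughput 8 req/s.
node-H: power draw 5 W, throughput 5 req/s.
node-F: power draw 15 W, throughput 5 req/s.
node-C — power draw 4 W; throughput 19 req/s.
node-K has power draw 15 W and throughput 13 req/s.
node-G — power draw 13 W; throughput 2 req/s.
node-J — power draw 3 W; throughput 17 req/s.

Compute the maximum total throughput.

Allowing fractional choices, the relaxed optimum would be about 47.1, but servers are indivisible.
node-A + node-C + node-J: power draw 10 + 4 + 3 = 17 ≤ 19, throughput 8 + 19 + 17 = 44.
node-C + node-J: power draw 4 + 3 = 7 ≤ 19, throughput 19 + 17 = 36.
node-H + node-C + node-J: power draw 5 + 4 + 3 = 12 ≤ 19, throughput 5 + 19 + 17 = 41.
Best is node-A, node-C, and node-J with total throughput 44.

44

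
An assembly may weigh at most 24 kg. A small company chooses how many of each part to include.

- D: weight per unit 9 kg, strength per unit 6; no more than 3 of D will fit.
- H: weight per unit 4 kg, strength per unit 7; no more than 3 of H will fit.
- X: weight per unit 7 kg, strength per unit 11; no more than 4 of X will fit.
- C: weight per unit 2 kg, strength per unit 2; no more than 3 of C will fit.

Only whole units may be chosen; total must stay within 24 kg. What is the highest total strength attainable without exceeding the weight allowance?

Take 2×H, 2×X, and 1×C: weight 24 ≤ 24, strength 2·7 + 2·11 + 1·2 = 38.
No other integer combination yields more.

38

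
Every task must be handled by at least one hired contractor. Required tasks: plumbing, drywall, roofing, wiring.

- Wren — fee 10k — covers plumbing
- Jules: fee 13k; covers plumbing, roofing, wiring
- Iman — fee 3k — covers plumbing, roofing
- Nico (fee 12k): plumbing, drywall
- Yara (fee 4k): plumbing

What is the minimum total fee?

The greedy cost-per-new-task heuristic would pick Iman, Nico, and Jules for 28, but a cheaper cover exists.
Choose Jules and Nico: together they cover plumbing, drywall, roofing, wiring — every task.
Total fee: 13 + 12 = 25.
No cover costs less than 25.

25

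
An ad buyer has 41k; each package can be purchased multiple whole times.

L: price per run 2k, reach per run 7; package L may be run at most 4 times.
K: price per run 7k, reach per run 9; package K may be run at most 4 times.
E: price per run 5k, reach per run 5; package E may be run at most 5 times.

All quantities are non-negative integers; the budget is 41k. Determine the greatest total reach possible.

69

L has the best ratio (7/2); taking only L gives at most 4×7 = 28 (stopped by the supply cap of 4).
Mixing does better — 4×L, 4×K, and 1×E: price 41 ≤ 41, reach 4·7 + 4·9 + 1·5 = 69.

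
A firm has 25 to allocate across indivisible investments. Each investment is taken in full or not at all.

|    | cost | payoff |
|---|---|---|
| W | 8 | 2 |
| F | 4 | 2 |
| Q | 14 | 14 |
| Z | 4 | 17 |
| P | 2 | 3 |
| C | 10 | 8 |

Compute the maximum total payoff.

Q + Z + P: cost 14 + 4 + 2 = 20 ≤ 25, payoff 14 + 17 + 3 = 34.
F + Q + Z + P: cost 4 + 14 + 4 + 2 = 24 ≤ 25, payoff 2 + 14 + 17 + 3 = 36.
Best is F, Q, Z, and P with total payoff 36.

36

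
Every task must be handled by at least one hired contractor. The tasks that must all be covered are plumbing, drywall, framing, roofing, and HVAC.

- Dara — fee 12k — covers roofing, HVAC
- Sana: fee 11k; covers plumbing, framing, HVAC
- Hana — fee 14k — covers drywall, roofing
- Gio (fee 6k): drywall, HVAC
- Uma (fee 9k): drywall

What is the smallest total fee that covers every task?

Choose Sana and Hana: together they cover plumbing, drywall, framing, roofing, HVAC — every task.
Total fee: 11 + 14 = 25.

25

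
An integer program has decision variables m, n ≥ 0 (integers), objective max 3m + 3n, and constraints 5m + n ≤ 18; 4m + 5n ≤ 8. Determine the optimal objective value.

6

(m,n)=(2,0): 5·2+1·0=10≤18, 4·2+5·0=8≤8, objective 6.
(m,n)=(1,0): 5·1+1·0=5≤18, 4·1+5·0=4≤8, objective 3.
No feasible integer point exceeds 6.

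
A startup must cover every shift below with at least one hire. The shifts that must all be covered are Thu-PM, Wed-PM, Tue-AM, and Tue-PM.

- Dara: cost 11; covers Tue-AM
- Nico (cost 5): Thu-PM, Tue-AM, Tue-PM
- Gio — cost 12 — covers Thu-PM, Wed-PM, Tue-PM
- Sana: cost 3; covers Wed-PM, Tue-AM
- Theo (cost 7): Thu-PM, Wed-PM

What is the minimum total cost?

This is an integer covering problem.
Choose Nico and Sana: together they cover Thu-PM, Wed-PM, Tue-AM, Tue-PM — every shift.
Total cost: 5 + 3 = 8.

8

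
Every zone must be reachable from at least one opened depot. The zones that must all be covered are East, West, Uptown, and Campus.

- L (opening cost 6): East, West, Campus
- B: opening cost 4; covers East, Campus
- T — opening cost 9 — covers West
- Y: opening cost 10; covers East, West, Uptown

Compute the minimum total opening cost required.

14

This is a weighted set-cover instance.
The greedy cost-per-new-zone heuristic would pick L and Y for 16, but a cheaper cover exists.
Choose B and Y: together they cover East, West, Uptown, Campus — every zone.
Total opening cost: 4 + 10 = 14.
No cover costs less than 14.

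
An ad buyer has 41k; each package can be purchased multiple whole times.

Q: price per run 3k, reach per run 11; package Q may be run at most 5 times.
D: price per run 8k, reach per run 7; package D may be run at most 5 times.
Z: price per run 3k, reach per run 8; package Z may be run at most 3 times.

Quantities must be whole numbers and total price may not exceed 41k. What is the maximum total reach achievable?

This is a bounded integer knapsack.
Q has the best ratio (11/3); taking only Q gives at most 5×11 = 55 (stopped by the supply cap of 5).
Mixing does better — 5×Q, 2×D, and 3×Z: price 40 ≤ 41, reach 5·11 + 2·7 + 3·8 = 93.

93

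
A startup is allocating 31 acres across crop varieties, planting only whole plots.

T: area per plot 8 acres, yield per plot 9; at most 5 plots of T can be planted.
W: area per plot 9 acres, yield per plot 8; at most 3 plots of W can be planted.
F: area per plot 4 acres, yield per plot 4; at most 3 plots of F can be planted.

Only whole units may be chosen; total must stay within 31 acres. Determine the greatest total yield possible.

31

3×T and 1×F: area 28 ≤ 31, yield 3·9 + 1·4 = 31.
2×T and 3×F: area 28 ≤ 31, yield 2·9 + 3·4 = 30.
Best is 31.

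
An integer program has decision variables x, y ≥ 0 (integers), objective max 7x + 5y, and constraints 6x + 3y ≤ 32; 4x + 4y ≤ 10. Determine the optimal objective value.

The continuous relaxation peaks at (2.5, 0) with value 17.50; rounding to a feasible lattice point costs some objective.
(x,y)=(2,0): 6·2+3·0=12≤32, 4·2+4·0=8≤10, objective 14.
(x,y)=(1,1): 6·1+3·1=9≤32, 4·1+4·1=8≤10, objective 12.
(x,y)=(1,0): 6·1+3·0=6≤32, 4·1+4·0=4≤10, objective 7.
No feasible integer point exceeds 14.

14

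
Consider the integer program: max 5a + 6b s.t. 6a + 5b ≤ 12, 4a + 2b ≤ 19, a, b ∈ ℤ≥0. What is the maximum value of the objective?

12

The continuous relaxation peaks at (0, 2.4) with value 14.40; rounding to a feasible lattice point costs some objective.
(a,b)=(0,2): 6·0+5·2=10≤12, 4·0+2·2=4≤19, objective 12.
(a,b)=(1,1): 6·1+5·1=11≤12, 4·1+2·1=6≤19, objective 11.
(a,b)=(0,1): 6·0+5·1=5≤12, 4·0+2·1=2≤19, objective 6.
No feasible integer point exceeds 12.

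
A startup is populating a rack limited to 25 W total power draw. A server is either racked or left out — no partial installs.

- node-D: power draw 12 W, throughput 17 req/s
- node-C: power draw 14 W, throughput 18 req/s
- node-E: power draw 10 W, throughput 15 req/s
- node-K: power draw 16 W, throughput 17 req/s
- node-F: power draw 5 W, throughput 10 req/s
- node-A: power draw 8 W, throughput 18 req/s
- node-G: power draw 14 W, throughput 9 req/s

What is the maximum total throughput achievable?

This is a 0-1 knapsack instance.
node-D + node-F + node-A: power draw 12 + 5 + 8 = 25 ≤ 25, throughput 17 + 10 + 18 = 45.
node-E + node-F + node-A: power draw 10 + 5 + 8 = 23 ≤ 25, throughput 15 + 10 + 18 = 43.
node-C + node-A: power draw 14 + 8 = 22 ≤ 25, throughput 18 + 18 = 36.
Best is node-D, node-F, and node-A with total throughput 45.

45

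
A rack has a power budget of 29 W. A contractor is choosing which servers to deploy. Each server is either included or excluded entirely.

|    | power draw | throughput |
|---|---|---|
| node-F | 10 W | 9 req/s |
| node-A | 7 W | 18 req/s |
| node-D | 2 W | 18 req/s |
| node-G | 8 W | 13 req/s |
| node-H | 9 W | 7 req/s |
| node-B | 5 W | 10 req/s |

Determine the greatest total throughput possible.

Take node-A, node-D, node-G, and node-B: power draw 7 + 2 + 8 + 5 = 22 ≤ 29, throughput 18 + 18 + 13 + 10 = 59.
No other feasible combination does better.

59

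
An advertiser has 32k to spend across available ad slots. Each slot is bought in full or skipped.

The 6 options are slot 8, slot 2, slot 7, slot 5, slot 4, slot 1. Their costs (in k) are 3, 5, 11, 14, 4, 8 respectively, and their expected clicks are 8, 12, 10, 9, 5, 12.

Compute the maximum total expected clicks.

slot 8 + slot 2 + slot 7 + slot 4 + slot 1: cost 3 + 5 + 11 + 4 + 8 = 31 ≤ 32, expected clicks 8 + 12 + 10 + 5 + 12 = 47.
slot 8 + slot 2 + slot 7 + slot 1: cost 3 + 5 + 11 + 8 = 27 ≤ 32, expected clicks 8 + 12 + 10 + 12 = 42.
slot 8 + slot 2 + slot 5 + slot 1: cost 3 + 5 + 14 + 8 = 30 ≤ 32, expected clicks 8 + 12 + 9 + 12 = 41.
Best is slot 8, slot 2, slot 7, slot 4, and slot 1 with total expected clicks 47.

47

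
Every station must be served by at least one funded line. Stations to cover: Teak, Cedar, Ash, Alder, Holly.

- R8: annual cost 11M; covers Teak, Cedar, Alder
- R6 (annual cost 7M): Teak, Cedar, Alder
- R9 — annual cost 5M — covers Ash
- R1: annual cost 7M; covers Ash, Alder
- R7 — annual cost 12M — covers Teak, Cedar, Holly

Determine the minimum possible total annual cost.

19

This is a weighted set-cover instance.
Choose R1 and R7: together they cover Teak, Cedar, Ash, Alder, Holly — every station.
Total annual cost: 7 + 12 = 19.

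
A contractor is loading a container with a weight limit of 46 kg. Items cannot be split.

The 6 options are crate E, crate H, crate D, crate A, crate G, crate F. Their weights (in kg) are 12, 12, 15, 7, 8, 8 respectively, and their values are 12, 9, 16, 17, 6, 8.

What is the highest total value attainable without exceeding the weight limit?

54

Allowing fractional choices, the relaxed optimum would be about 56.0, but items are indivisible.
crate E + crate H + crate D + crate A: weight 12 + 12 + 15 + 7 = 46 ≤ 46, value 12 + 9 + 16 + 17 = 54.
crate E + crate D + crate A + crate F: weight 12 + 15 + 7 + 8 = 42 ≤ 46, value 12 + 16 + 17 + 8 = 53.
Best is crate E, crate H, crate D, and crate A with total value 54.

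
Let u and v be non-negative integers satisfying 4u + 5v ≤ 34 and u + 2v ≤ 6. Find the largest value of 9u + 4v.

54

(u,v)=(6,0): 4·6+5·0=24≤34, 1·6+2·0=6≤6, objective 54.
(u,v)=(5,0): 4·5+5·0=20≤34, 1·5+2·0=5≤6, objective 45.
Maximum is 54 at (u,v)=(6,0).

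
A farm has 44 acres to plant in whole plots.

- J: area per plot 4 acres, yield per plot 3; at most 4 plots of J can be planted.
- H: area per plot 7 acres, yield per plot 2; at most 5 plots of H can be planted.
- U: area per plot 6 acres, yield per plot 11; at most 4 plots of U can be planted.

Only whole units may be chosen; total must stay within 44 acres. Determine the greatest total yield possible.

4×J and 4×U: area 40 ≤ 44, yield 4·3 + 4·11 = 56.
3×J, 1×H, and 4×U: area 43 ≤ 44, yield 3·3 + 1·2 + 4·11 = 55.
Best is 56.

56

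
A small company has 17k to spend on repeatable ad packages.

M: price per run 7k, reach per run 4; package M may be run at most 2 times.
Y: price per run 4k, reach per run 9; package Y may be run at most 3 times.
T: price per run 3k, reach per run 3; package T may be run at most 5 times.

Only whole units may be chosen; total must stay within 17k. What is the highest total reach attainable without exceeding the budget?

Y has the best ratio (9/4); taking only Y gives at most 3×9 = 27 (stopped by the supply cap of 3).
Mixing does better — 3×Y and 1×T: price 15 ≤ 17, reach 3·9 + 1·3 = 30.

30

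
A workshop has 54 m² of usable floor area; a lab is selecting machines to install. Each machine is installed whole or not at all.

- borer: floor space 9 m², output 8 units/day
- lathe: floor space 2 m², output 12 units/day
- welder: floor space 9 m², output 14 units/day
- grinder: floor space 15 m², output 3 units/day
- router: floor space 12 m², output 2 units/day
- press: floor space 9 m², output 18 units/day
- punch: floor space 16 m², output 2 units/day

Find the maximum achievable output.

Allowing fractional choices, the relaxed optimum would be about 56.7, but machines are indivisible.
borer + lathe + welder + press + punch: floor space 9 + 2 + 9 + 9 + 16 = 45 ≤ 54, output 8 + 12 + 14 + 18 + 2 = 54.
borer + lathe + welder + router + press: floor space 9 + 2 + 9 + 12 + 9 = 41 ≤ 54, output 8 + 12 + 14 + 2 + 18 = 54.
borer + lathe + welder + grinder + press: floor space 9 + 2 + 9 + 15 + 9 = 44 ≤ 54, output 8 + 12 + 14 + 3 + 18 = 55.
Best is borer, lathe, welder, grinder, and press with total output 55.

55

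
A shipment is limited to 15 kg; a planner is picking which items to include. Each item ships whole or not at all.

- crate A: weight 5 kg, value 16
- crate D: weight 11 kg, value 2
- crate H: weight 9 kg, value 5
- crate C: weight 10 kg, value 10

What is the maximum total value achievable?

26

Treat it as a binary knapsack problem.
Take crate A and crate C: weight 5 + 10 = 15 ≤ 15, value 16 + 10 = 26.
No other feasible combination does better.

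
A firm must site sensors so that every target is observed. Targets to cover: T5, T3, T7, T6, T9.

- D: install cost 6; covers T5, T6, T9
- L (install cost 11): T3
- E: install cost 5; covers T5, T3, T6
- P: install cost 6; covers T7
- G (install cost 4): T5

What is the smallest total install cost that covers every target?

Choose D, E, and P: together they cover T5, T3, T7, T6, T9 — every target.
Total install cost: 6 + 5 + 6 = 17.
No cover costs less than 17.

17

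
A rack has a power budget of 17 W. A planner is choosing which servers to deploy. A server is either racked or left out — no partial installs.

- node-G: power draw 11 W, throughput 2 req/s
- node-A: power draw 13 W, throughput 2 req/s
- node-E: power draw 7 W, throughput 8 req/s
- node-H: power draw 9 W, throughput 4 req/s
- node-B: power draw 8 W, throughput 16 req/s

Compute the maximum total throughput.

24

Treat it as a binary knapsack problem.
Take node-E and node-B: power draw 7 + 8 = 15 ≤ 17, throughput 8 + 16 = 24.
No other feasible combination does better.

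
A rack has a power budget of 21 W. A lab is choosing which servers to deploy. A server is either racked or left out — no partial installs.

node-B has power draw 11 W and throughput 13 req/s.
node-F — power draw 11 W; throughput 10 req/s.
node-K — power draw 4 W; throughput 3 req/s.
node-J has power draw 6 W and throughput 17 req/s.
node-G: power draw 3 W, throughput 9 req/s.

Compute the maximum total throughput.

39

Allowing fractional choices, the relaxed optimum would be about 39.9, but servers are indivisible.
node-B + node-K + node-J: power draw 11 + 4 + 6 = 21 ≤ 21, throughput 13 + 3 + 17 = 33.
node-B + node-J + node-G: power draw 11 + 6 + 3 = 20 ≤ 21, throughput 13 + 17 + 9 = 39.
node-F + node-J + node-G: power draw 11 + 6 + 3 = 20 ≤ 21, throughput 10 + 17 + 9 = 36.
Best is node-B, node-J, and node-G with total throughput 39.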